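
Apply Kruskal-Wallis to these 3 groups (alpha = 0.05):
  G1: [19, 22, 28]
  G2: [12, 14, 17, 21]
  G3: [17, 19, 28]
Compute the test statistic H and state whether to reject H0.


Step 1: Combine all N = 10 observations and assign midranks.
sorted (value, group, rank): (12,G2,1), (14,G2,2), (17,G2,3.5), (17,G3,3.5), (19,G1,5.5), (19,G3,5.5), (21,G2,7), (22,G1,8), (28,G1,9.5), (28,G3,9.5)
Step 2: Sum ranks within each group.
R_1 = 23 (n_1 = 3)
R_2 = 13.5 (n_2 = 4)
R_3 = 18.5 (n_3 = 3)
Step 3: H = 12/(N(N+1)) * sum(R_i^2/n_i) - 3(N+1)
     = 12/(10*11) * (23^2/3 + 13.5^2/4 + 18.5^2/3) - 3*11
     = 0.109091 * 335.979 - 33
     = 3.652273.
Step 4: Ties present; correction factor C = 1 - 18/(10^3 - 10) = 0.981818. Corrected H = 3.652273 / 0.981818 = 3.719907.
Step 5: Under H0, H ~ chi^2(2); p-value = 0.155680.
Step 6: alpha = 0.05. fail to reject H0.

H = 3.7199, df = 2, p = 0.155680, fail to reject H0.


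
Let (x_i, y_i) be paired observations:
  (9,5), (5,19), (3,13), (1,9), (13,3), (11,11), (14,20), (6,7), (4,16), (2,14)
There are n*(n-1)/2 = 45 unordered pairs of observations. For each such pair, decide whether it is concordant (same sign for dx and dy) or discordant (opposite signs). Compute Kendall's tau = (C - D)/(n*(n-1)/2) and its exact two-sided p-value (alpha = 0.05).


Step 1: Enumerate the 45 unordered pairs (i,j) with i<j and classify each by sign(x_j-x_i) * sign(y_j-y_i).
  (1,2):dx=-4,dy=+14->D; (1,3):dx=-6,dy=+8->D; (1,4):dx=-8,dy=+4->D; (1,5):dx=+4,dy=-2->D
  (1,6):dx=+2,dy=+6->C; (1,7):dx=+5,dy=+15->C; (1,8):dx=-3,dy=+2->D; (1,9):dx=-5,dy=+11->D
  (1,10):dx=-7,dy=+9->D; (2,3):dx=-2,dy=-6->C; (2,4):dx=-4,dy=-10->C; (2,5):dx=+8,dy=-16->D
  (2,6):dx=+6,dy=-8->D; (2,7):dx=+9,dy=+1->C; (2,8):dx=+1,dy=-12->D; (2,9):dx=-1,dy=-3->C
  (2,10):dx=-3,dy=-5->C; (3,4):dx=-2,dy=-4->C; (3,5):dx=+10,dy=-10->D; (3,6):dx=+8,dy=-2->D
  (3,7):dx=+11,dy=+7->C; (3,8):dx=+3,dy=-6->D; (3,9):dx=+1,dy=+3->C; (3,10):dx=-1,dy=+1->D
  (4,5):dx=+12,dy=-6->D; (4,6):dx=+10,dy=+2->C; (4,7):dx=+13,dy=+11->C; (4,8):dx=+5,dy=-2->D
  (4,9):dx=+3,dy=+7->C; (4,10):dx=+1,dy=+5->C; (5,6):dx=-2,dy=+8->D; (5,7):dx=+1,dy=+17->C
  (5,8):dx=-7,dy=+4->D; (5,9):dx=-9,dy=+13->D; (5,10):dx=-11,dy=+11->D; (6,7):dx=+3,dy=+9->C
  (6,8):dx=-5,dy=-4->C; (6,9):dx=-7,dy=+5->D; (6,10):dx=-9,dy=+3->D; (7,8):dx=-8,dy=-13->C
  (7,9):dx=-10,dy=-4->C; (7,10):dx=-12,dy=-6->C; (8,9):dx=-2,dy=+9->D; (8,10):dx=-4,dy=+7->D
  (9,10):dx=-2,dy=-2->C
Step 2: C = 21, D = 24, total pairs = 45.
Step 3: tau = (C - D)/(n(n-1)/2) = (21 - 24)/45 = -0.066667.
Step 4: Exact two-sided p-value (enumerate n! = 3628800 permutations of y under H0): p = 0.861801.
Step 5: alpha = 0.05. fail to reject H0.

tau_b = -0.0667 (C=21, D=24), p = 0.861801, fail to reject H0.


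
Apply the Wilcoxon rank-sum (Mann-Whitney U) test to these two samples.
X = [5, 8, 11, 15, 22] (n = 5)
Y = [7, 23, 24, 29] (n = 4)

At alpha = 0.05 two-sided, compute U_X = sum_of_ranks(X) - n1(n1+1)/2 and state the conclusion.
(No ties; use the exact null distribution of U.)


Step 1: Combine and sort all 9 observations; assign midranks.
sorted (value, group): (5,X), (7,Y), (8,X), (11,X), (15,X), (22,X), (23,Y), (24,Y), (29,Y)
ranks: 5->1, 7->2, 8->3, 11->4, 15->5, 22->6, 23->7, 24->8, 29->9
Step 2: Rank sum for X: R1 = 1 + 3 + 4 + 5 + 6 = 19.
Step 3: U_X = R1 - n1(n1+1)/2 = 19 - 5*6/2 = 19 - 15 = 4.
       U_Y = n1*n2 - U_X = 20 - 4 = 16.
Step 4: No ties, so the exact null distribution of U (based on enumerating the C(9,5) = 126 equally likely rank assignments) gives the two-sided p-value.
Step 5: p-value = 0.190476; compare to alpha = 0.05. fail to reject H0.

U_X = 4, p = 0.190476, fail to reject H0 at alpha = 0.05.


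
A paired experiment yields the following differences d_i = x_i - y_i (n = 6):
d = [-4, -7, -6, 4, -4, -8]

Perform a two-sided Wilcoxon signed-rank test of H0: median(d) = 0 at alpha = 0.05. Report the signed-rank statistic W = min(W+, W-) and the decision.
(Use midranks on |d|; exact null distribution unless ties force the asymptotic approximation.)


Step 1: Drop any zero differences (none here) and take |d_i|.
|d| = [4, 7, 6, 4, 4, 8]
Step 2: Midrank |d_i| (ties get averaged ranks).
ranks: |4|->2, |7|->5, |6|->4, |4|->2, |4|->2, |8|->6
Step 3: Attach original signs; sum ranks with positive sign and with negative sign.
W+ = 2 = 2
W- = 2 + 5 + 4 + 2 + 6 = 19
(Check: W+ + W- = 21 should equal n(n+1)/2 = 21.)
Step 4: Test statistic W = min(W+, W-) = 2.
Step 5: Ties in |d|, so use the tie-corrected normal approximation.
        E[W] = n(n+1)/4 = 6*7/4 = 10.5.
        Tie groups: |d|=4 (t=3); sum(t^3 - t) = 24.
        Var[W] = n(n+1)(2n+1)/24 - sum(t^3-t)/48 = 546/24 - 24/48 = 22.25.
        z = (W - E[W]) / sqrt(Var[W]) = (2 - 10.5) / 4.7170 = -1.8020.
        Two-sided p = 2*Phi(z) = 0.071546.
Step 6: alpha = 0.05. fail to reject H0.

W+ = 2, W- = 19, W = min = 2, p = 0.071546, fail to reject H0.


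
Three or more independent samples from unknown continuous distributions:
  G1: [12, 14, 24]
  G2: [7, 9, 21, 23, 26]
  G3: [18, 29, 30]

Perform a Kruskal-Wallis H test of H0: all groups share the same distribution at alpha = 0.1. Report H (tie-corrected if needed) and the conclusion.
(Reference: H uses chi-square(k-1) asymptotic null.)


Step 1: Combine all N = 11 observations and assign midranks.
sorted (value, group, rank): (7,G2,1), (9,G2,2), (12,G1,3), (14,G1,4), (18,G3,5), (21,G2,6), (23,G2,7), (24,G1,8), (26,G2,9), (29,G3,10), (30,G3,11)
Step 2: Sum ranks within each group.
R_1 = 15 (n_1 = 3)
R_2 = 25 (n_2 = 5)
R_3 = 26 (n_3 = 3)
Step 3: H = 12/(N(N+1)) * sum(R_i^2/n_i) - 3(N+1)
     = 12/(11*12) * (15^2/3 + 25^2/5 + 26^2/3) - 3*12
     = 0.090909 * 425.333 - 36
     = 2.666667.
Step 4: No ties, so H is used without correction.
Step 5: Under H0, H ~ chi^2(2); p-value = 0.263597.
Step 6: alpha = 0.1. fail to reject H0.

H = 2.6667, df = 2, p = 0.263597, fail to reject H0.


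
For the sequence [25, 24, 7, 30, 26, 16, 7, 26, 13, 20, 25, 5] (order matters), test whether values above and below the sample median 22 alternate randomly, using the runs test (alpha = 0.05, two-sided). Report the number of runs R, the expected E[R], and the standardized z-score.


Step 1: Compute median = 22; label A = above, B = below.
Labels in order: AABAABBABBAB  (n_A = 6, n_B = 6)
Step 2: Count runs R = 8.
Step 3: Under H0 (random ordering), E[R] = 2*n_A*n_B/(n_A+n_B) + 1 = 2*6*6/12 + 1 = 7.0000.
        Var[R] = 2*n_A*n_B*(2*n_A*n_B - n_A - n_B) / ((n_A+n_B)^2 * (n_A+n_B-1)) = 4320/1584 = 2.7273.
        SD[R] = 1.6514.
Step 4: Continuity-corrected z = (R - 0.5 - E[R]) / SD[R] = (8 - 0.5 - 7.0000) / 1.6514 = 0.3028.
Step 5: Two-sided p-value via normal approximation = 2*(1 - Phi(|z|)) = 0.762069.
Step 6: alpha = 0.05. fail to reject H0.

R = 8, z = 0.3028, p = 0.762069, fail to reject H0.


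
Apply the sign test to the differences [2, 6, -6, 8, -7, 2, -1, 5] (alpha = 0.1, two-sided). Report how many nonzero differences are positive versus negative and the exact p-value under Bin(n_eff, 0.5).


Step 1: Discard zero differences. Original n = 8; n_eff = number of nonzero differences = 8.
Nonzero differences (with sign): +2, +6, -6, +8, -7, +2, -1, +5
Step 2: Count signs: positive = 5, negative = 3.
Step 3: Under H0: P(positive) = 0.5, so the number of positives S ~ Bin(8, 0.5).
Step 4: Two-sided exact p-value = sum of Bin(8,0.5) probabilities at or below the observed probability = 0.726562.
Step 5: alpha = 0.1. fail to reject H0.

n_eff = 8, pos = 5, neg = 3, p = 0.726562, fail to reject H0.


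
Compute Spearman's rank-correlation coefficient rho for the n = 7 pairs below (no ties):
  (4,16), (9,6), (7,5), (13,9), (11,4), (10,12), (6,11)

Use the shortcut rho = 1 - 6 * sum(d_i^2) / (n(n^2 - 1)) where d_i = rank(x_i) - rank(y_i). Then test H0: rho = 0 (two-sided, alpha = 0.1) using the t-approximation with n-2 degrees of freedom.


Step 1: Rank x and y separately (midranks; no ties here).
rank(x): 4->1, 9->4, 7->3, 13->7, 11->6, 10->5, 6->2
rank(y): 16->7, 6->3, 5->2, 9->4, 4->1, 12->6, 11->5
Step 2: d_i = R_x(i) - R_y(i); compute d_i^2.
  (1-7)^2=36, (4-3)^2=1, (3-2)^2=1, (7-4)^2=9, (6-1)^2=25, (5-6)^2=1, (2-5)^2=9
sum(d^2) = 82.
Step 3: rho = 1 - 6*82 / (7*(7^2 - 1)) = 1 - 492/336 = -0.464286.
Step 4: Under H0, t = rho * sqrt((n-2)/(1-rho^2)) = -1.1722 ~ t(5).
Step 5: Two-sided p-value from the t-distribution with 5 df = 0.293934.
Step 6: alpha = 0.1. fail to reject H0.

rho = -0.4643, p = 0.293934, fail to reject H0 at alpha = 0.1.


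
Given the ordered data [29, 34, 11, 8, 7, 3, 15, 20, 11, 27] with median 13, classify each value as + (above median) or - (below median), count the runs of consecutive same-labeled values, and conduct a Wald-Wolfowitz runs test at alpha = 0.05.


Step 1: Compute median = 13; label A = above, B = below.
Labels in order: AABBBBAABA  (n_A = 5, n_B = 5)
Step 2: Count runs R = 5.
Step 3: Under H0 (random ordering), E[R] = 2*n_A*n_B/(n_A+n_B) + 1 = 2*5*5/10 + 1 = 6.0000.
        Var[R] = 2*n_A*n_B*(2*n_A*n_B - n_A - n_B) / ((n_A+n_B)^2 * (n_A+n_B-1)) = 2000/900 = 2.2222.
        SD[R] = 1.4907.
Step 4: Continuity-corrected z = (R + 0.5 - E[R]) / SD[R] = (5 + 0.5 - 6.0000) / 1.4907 = -0.3354.
Step 5: Two-sided p-value via normal approximation = 2*(1 - Phi(|z|)) = 0.737316.
Step 6: alpha = 0.05. fail to reject H0.

R = 5, z = -0.3354, p = 0.737316, fail to reject H0.


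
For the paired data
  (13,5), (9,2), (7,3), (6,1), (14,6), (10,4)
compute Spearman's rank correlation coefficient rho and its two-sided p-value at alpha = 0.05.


Step 1: Rank x and y separately (midranks; no ties here).
rank(x): 13->5, 9->3, 7->2, 6->1, 14->6, 10->4
rank(y): 5->5, 2->2, 3->3, 1->1, 6->6, 4->4
Step 2: d_i = R_x(i) - R_y(i); compute d_i^2.
  (5-5)^2=0, (3-2)^2=1, (2-3)^2=1, (1-1)^2=0, (6-6)^2=0, (4-4)^2=0
sum(d^2) = 2.
Step 3: rho = 1 - 6*2 / (6*(6^2 - 1)) = 1 - 12/210 = 0.942857.
Step 4: Under H0, t = rho * sqrt((n-2)/(1-rho^2)) = 5.6595 ~ t(4).
Step 5: Two-sided p-value from the t-distribution with 4 df = 0.004805.
Step 6: alpha = 0.05. reject H0.

rho = 0.9429, p = 0.004805, reject H0 at alpha = 0.05.


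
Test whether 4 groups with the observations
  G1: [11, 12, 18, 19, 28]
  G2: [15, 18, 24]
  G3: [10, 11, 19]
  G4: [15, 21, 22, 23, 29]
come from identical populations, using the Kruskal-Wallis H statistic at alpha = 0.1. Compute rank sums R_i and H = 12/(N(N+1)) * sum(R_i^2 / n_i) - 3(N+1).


Step 1: Combine all N = 16 observations and assign midranks.
sorted (value, group, rank): (10,G3,1), (11,G1,2.5), (11,G3,2.5), (12,G1,4), (15,G2,5.5), (15,G4,5.5), (18,G1,7.5), (18,G2,7.5), (19,G1,9.5), (19,G3,9.5), (21,G4,11), (22,G4,12), (23,G4,13), (24,G2,14), (28,G1,15), (29,G4,16)
Step 2: Sum ranks within each group.
R_1 = 38.5 (n_1 = 5)
R_2 = 27 (n_2 = 3)
R_3 = 13 (n_3 = 3)
R_4 = 57.5 (n_4 = 5)
Step 3: H = 12/(N(N+1)) * sum(R_i^2/n_i) - 3(N+1)
     = 12/(16*17) * (38.5^2/5 + 27^2/3 + 13^2/3 + 57.5^2/5) - 3*17
     = 0.044118 * 1257.03 - 51
     = 4.457353.
Step 4: Ties present; correction factor C = 1 - 24/(16^3 - 16) = 0.994118. Corrected H = 4.457353 / 0.994118 = 4.483728.
Step 5: Under H0, H ~ chi^2(3); p-value = 0.213746.
Step 6: alpha = 0.1. fail to reject H0.

H = 4.4837, df = 3, p = 0.213746, fail to reject H0.


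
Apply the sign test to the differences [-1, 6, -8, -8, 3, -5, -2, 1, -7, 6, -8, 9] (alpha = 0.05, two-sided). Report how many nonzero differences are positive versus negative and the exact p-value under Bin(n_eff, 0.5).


Step 1: Discard zero differences. Original n = 12; n_eff = number of nonzero differences = 12.
Nonzero differences (with sign): -1, +6, -8, -8, +3, -5, -2, +1, -7, +6, -8, +9
Step 2: Count signs: positive = 5, negative = 7.
Step 3: Under H0: P(positive) = 0.5, so the number of positives S ~ Bin(12, 0.5).
Step 4: Two-sided exact p-value = sum of Bin(12,0.5) probabilities at or below the observed probability = 0.774414.
Step 5: alpha = 0.05. fail to reject H0.

n_eff = 12, pos = 5, neg = 7, p = 0.774414, fail to reject H0.


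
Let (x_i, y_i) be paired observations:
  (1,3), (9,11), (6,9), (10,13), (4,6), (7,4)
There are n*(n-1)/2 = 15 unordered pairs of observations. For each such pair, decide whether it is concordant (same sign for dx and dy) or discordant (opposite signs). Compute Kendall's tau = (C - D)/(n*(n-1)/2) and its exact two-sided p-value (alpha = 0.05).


Step 1: Enumerate the 15 unordered pairs (i,j) with i<j and classify each by sign(x_j-x_i) * sign(y_j-y_i).
  (1,2):dx=+8,dy=+8->C; (1,3):dx=+5,dy=+6->C; (1,4):dx=+9,dy=+10->C; (1,5):dx=+3,dy=+3->C
  (1,6):dx=+6,dy=+1->C; (2,3):dx=-3,dy=-2->C; (2,4):dx=+1,dy=+2->C; (2,5):dx=-5,dy=-5->C
  (2,6):dx=-2,dy=-7->C; (3,4):dx=+4,dy=+4->C; (3,5):dx=-2,dy=-3->C; (3,6):dx=+1,dy=-5->D
  (4,5):dx=-6,dy=-7->C; (4,6):dx=-3,dy=-9->C; (5,6):dx=+3,dy=-2->D
Step 2: C = 13, D = 2, total pairs = 15.
Step 3: tau = (C - D)/(n(n-1)/2) = (13 - 2)/15 = 0.733333.
Step 4: Exact two-sided p-value (enumerate n! = 720 permutations of y under H0): p = 0.055556.
Step 5: alpha = 0.05. fail to reject H0.

tau_b = 0.7333 (C=13, D=2), p = 0.055556, fail to reject H0.


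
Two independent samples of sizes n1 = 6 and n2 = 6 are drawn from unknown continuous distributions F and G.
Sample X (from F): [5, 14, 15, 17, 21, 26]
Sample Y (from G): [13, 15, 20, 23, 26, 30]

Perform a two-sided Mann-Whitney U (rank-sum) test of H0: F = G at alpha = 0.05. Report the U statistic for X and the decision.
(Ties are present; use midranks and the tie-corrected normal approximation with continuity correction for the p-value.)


Step 1: Combine and sort all 12 observations; assign midranks.
sorted (value, group): (5,X), (13,Y), (14,X), (15,X), (15,Y), (17,X), (20,Y), (21,X), (23,Y), (26,X), (26,Y), (30,Y)
ranks: 5->1, 13->2, 14->3, 15->4.5, 15->4.5, 17->6, 20->7, 21->8, 23->9, 26->10.5, 26->10.5, 30->12
Step 2: Rank sum for X: R1 = 1 + 3 + 4.5 + 6 + 8 + 10.5 = 33.
Step 3: U_X = R1 - n1(n1+1)/2 = 33 - 6*7/2 = 33 - 21 = 12.
       U_Y = n1*n2 - U_X = 36 - 12 = 24.
Step 4: Ties are present, so use the tie-corrected normal approximation (with continuity correction) for the p-value.
Step 5: p-value = 0.376804; compare to alpha = 0.05. fail to reject H0.

U_X = 12, p = 0.376804, fail to reject H0 at alpha = 0.05.


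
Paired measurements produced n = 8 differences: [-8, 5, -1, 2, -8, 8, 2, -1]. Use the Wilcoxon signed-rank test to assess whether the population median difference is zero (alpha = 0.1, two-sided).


Step 1: Drop any zero differences (none here) and take |d_i|.
|d| = [8, 5, 1, 2, 8, 8, 2, 1]
Step 2: Midrank |d_i| (ties get averaged ranks).
ranks: |8|->7, |5|->5, |1|->1.5, |2|->3.5, |8|->7, |8|->7, |2|->3.5, |1|->1.5
Step 3: Attach original signs; sum ranks with positive sign and with negative sign.
W+ = 5 + 3.5 + 7 + 3.5 = 19
W- = 7 + 1.5 + 7 + 1.5 = 17
(Check: W+ + W- = 36 should equal n(n+1)/2 = 36.)
Step 4: Test statistic W = min(W+, W-) = 17.
Step 5: Ties in |d|, so use the tie-corrected normal approximation.
        E[W] = n(n+1)/4 = 8*9/4 = 18.
        Tie groups: |d|=1 (t=2), |d|=2 (t=2), |d|=8 (t=3); sum(t^3 - t) = 36.
        Var[W] = n(n+1)(2n+1)/24 - sum(t^3-t)/48 = 1224/24 - 36/48 = 50.25.
        z = (W - E[W]) / sqrt(Var[W]) = (17 - 18) / 7.0887 = -0.1411.
        Two-sided p = 2*Phi(z) = 0.887815.
Step 6: alpha = 0.1. fail to reject H0.

W+ = 19, W- = 17, W = min = 17, p = 0.887815, fail to reject H0.


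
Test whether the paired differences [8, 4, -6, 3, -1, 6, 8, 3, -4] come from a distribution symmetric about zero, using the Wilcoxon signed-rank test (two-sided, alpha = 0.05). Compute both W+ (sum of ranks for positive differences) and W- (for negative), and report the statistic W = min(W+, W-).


Step 1: Drop any zero differences (none here) and take |d_i|.
|d| = [8, 4, 6, 3, 1, 6, 8, 3, 4]
Step 2: Midrank |d_i| (ties get averaged ranks).
ranks: |8|->8.5, |4|->4.5, |6|->6.5, |3|->2.5, |1|->1, |6|->6.5, |8|->8.5, |3|->2.5, |4|->4.5
Step 3: Attach original signs; sum ranks with positive sign and with negative sign.
W+ = 8.5 + 4.5 + 2.5 + 6.5 + 8.5 + 2.5 = 33
W- = 6.5 + 1 + 4.5 = 12
(Check: W+ + W- = 45 should equal n(n+1)/2 = 45.)
Step 4: Test statistic W = min(W+, W-) = 12.
Step 5: Ties in |d|, so use the tie-corrected normal approximation.
        E[W] = n(n+1)/4 = 9*10/4 = 22.5.
        Tie groups: |d|=3 (t=2), |d|=4 (t=2), |d|=6 (t=2), |d|=8 (t=2); sum(t^3 - t) = 24.
        Var[W] = n(n+1)(2n+1)/24 - sum(t^3-t)/48 = 1710/24 - 24/48 = 70.75.
        z = (W - E[W]) / sqrt(Var[W]) = (12 - 22.5) / 8.4113 = -1.2483.
        Two-sided p = 2*Phi(z) = 0.211914.
Step 6: alpha = 0.05. fail to reject H0.

W+ = 33, W- = 12, W = min = 12, p = 0.211914, fail to reject H0.


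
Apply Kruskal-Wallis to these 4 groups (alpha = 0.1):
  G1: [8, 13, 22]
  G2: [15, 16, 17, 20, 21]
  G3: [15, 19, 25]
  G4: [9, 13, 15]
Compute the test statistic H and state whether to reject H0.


Step 1: Combine all N = 14 observations and assign midranks.
sorted (value, group, rank): (8,G1,1), (9,G4,2), (13,G1,3.5), (13,G4,3.5), (15,G2,6), (15,G3,6), (15,G4,6), (16,G2,8), (17,G2,9), (19,G3,10), (20,G2,11), (21,G2,12), (22,G1,13), (25,G3,14)
Step 2: Sum ranks within each group.
R_1 = 17.5 (n_1 = 3)
R_2 = 46 (n_2 = 5)
R_3 = 30 (n_3 = 3)
R_4 = 11.5 (n_4 = 3)
Step 3: H = 12/(N(N+1)) * sum(R_i^2/n_i) - 3(N+1)
     = 12/(14*15) * (17.5^2/3 + 46^2/5 + 30^2/3 + 11.5^2/3) - 3*15
     = 0.057143 * 869.367 - 45
     = 4.678095.
Step 4: Ties present; correction factor C = 1 - 30/(14^3 - 14) = 0.989011. Corrected H = 4.678095 / 0.989011 = 4.730074.
Step 5: Under H0, H ~ chi^2(3); p-value = 0.192664.
Step 6: alpha = 0.1. fail to reject H0.

H = 4.7301, df = 3, p = 0.192664, fail to reject H0.


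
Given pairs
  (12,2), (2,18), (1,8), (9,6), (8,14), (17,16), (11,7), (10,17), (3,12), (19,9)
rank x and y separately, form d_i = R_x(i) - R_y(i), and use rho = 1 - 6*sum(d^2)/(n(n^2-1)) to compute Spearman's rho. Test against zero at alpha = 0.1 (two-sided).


Step 1: Rank x and y separately (midranks; no ties here).
rank(x): 12->8, 2->2, 1->1, 9->5, 8->4, 17->9, 11->7, 10->6, 3->3, 19->10
rank(y): 2->1, 18->10, 8->4, 6->2, 14->7, 16->8, 7->3, 17->9, 12->6, 9->5
Step 2: d_i = R_x(i) - R_y(i); compute d_i^2.
  (8-1)^2=49, (2-10)^2=64, (1-4)^2=9, (5-2)^2=9, (4-7)^2=9, (9-8)^2=1, (7-3)^2=16, (6-9)^2=9, (3-6)^2=9, (10-5)^2=25
sum(d^2) = 200.
Step 3: rho = 1 - 6*200 / (10*(10^2 - 1)) = 1 - 1200/990 = -0.212121.
Step 4: Under H0, t = rho * sqrt((n-2)/(1-rho^2)) = -0.6139 ~ t(8).
Step 5: Two-sided p-value from the t-distribution with 8 df = 0.556306.
Step 6: alpha = 0.1. fail to reject H0.

rho = -0.2121, p = 0.556306, fail to reject H0 at alpha = 0.1.


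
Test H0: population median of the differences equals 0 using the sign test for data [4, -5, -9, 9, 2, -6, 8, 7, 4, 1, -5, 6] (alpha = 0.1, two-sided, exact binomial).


Step 1: Discard zero differences. Original n = 12; n_eff = number of nonzero differences = 12.
Nonzero differences (with sign): +4, -5, -9, +9, +2, -6, +8, +7, +4, +1, -5, +6
Step 2: Count signs: positive = 8, negative = 4.
Step 3: Under H0: P(positive) = 0.5, so the number of positives S ~ Bin(12, 0.5).
Step 4: Two-sided exact p-value = sum of Bin(12,0.5) probabilities at or below the observed probability = 0.387695.
Step 5: alpha = 0.1. fail to reject H0.

n_eff = 12, pos = 8, neg = 4, p = 0.387695, fail to reject H0.


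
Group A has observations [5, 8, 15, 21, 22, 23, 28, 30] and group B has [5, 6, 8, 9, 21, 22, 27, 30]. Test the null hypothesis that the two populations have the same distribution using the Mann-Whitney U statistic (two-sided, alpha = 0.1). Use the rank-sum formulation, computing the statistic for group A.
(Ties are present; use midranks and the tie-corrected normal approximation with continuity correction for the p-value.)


Step 1: Combine and sort all 16 observations; assign midranks.
sorted (value, group): (5,X), (5,Y), (6,Y), (8,X), (8,Y), (9,Y), (15,X), (21,X), (21,Y), (22,X), (22,Y), (23,X), (27,Y), (28,X), (30,X), (30,Y)
ranks: 5->1.5, 5->1.5, 6->3, 8->4.5, 8->4.5, 9->6, 15->7, 21->8.5, 21->8.5, 22->10.5, 22->10.5, 23->12, 27->13, 28->14, 30->15.5, 30->15.5
Step 2: Rank sum for X: R1 = 1.5 + 4.5 + 7 + 8.5 + 10.5 + 12 + 14 + 15.5 = 73.5.
Step 3: U_X = R1 - n1(n1+1)/2 = 73.5 - 8*9/2 = 73.5 - 36 = 37.5.
       U_Y = n1*n2 - U_X = 64 - 37.5 = 26.5.
Step 4: Ties are present, so use the tie-corrected normal approximation (with continuity correction) for the p-value.
Step 5: p-value = 0.598161; compare to alpha = 0.1. fail to reject H0.

U_X = 37.5, p = 0.598161, fail to reject H0 at alpha = 0.1.


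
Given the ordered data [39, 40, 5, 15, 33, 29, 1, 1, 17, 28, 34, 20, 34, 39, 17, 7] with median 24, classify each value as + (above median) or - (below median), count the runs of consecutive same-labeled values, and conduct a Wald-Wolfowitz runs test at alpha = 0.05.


Step 1: Compute median = 24; label A = above, B = below.
Labels in order: AABBAABBBAABAABB  (n_A = 8, n_B = 8)
Step 2: Count runs R = 8.
Step 3: Under H0 (random ordering), E[R] = 2*n_A*n_B/(n_A+n_B) + 1 = 2*8*8/16 + 1 = 9.0000.
        Var[R] = 2*n_A*n_B*(2*n_A*n_B - n_A - n_B) / ((n_A+n_B)^2 * (n_A+n_B-1)) = 14336/3840 = 3.7333.
        SD[R] = 1.9322.
Step 4: Continuity-corrected z = (R + 0.5 - E[R]) / SD[R] = (8 + 0.5 - 9.0000) / 1.9322 = -0.2588.
Step 5: Two-sided p-value via normal approximation = 2*(1 - Phi(|z|)) = 0.795809.
Step 6: alpha = 0.05. fail to reject H0.

R = 8, z = -0.2588, p = 0.795809, fail to reject H0.


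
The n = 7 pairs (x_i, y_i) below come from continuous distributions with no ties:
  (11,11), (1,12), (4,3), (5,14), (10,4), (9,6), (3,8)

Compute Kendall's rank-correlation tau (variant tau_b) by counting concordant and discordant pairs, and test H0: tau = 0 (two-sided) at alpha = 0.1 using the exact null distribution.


Step 1: Enumerate the 21 unordered pairs (i,j) with i<j and classify each by sign(x_j-x_i) * sign(y_j-y_i).
  (1,2):dx=-10,dy=+1->D; (1,3):dx=-7,dy=-8->C; (1,4):dx=-6,dy=+3->D; (1,5):dx=-1,dy=-7->C
  (1,6):dx=-2,dy=-5->C; (1,7):dx=-8,dy=-3->C; (2,3):dx=+3,dy=-9->D; (2,4):dx=+4,dy=+2->C
  (2,5):dx=+9,dy=-8->D; (2,6):dx=+8,dy=-6->D; (2,7):dx=+2,dy=-4->D; (3,4):dx=+1,dy=+11->C
  (3,5):dx=+6,dy=+1->C; (3,6):dx=+5,dy=+3->C; (3,7):dx=-1,dy=+5->D; (4,5):dx=+5,dy=-10->D
  (4,6):dx=+4,dy=-8->D; (4,7):dx=-2,dy=-6->C; (5,6):dx=-1,dy=+2->D; (5,7):dx=-7,dy=+4->D
  (6,7):dx=-6,dy=+2->D
Step 2: C = 9, D = 12, total pairs = 21.
Step 3: tau = (C - D)/(n(n-1)/2) = (9 - 12)/21 = -0.142857.
Step 4: Exact two-sided p-value (enumerate n! = 5040 permutations of y under H0): p = 0.772619.
Step 5: alpha = 0.1. fail to reject H0.

tau_b = -0.1429 (C=9, D=12), p = 0.772619, fail to reject H0.


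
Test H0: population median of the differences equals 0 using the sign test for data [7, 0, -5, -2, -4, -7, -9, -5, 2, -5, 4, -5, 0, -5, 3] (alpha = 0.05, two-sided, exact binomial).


Step 1: Discard zero differences. Original n = 15; n_eff = number of nonzero differences = 13.
Nonzero differences (with sign): +7, -5, -2, -4, -7, -9, -5, +2, -5, +4, -5, -5, +3
Step 2: Count signs: positive = 4, negative = 9.
Step 3: Under H0: P(positive) = 0.5, so the number of positives S ~ Bin(13, 0.5).
Step 4: Two-sided exact p-value = sum of Bin(13,0.5) probabilities at or below the observed probability = 0.266846.
Step 5: alpha = 0.05. fail to reject H0.

n_eff = 13, pos = 4, neg = 9, p = 0.266846, fail to reject H0.


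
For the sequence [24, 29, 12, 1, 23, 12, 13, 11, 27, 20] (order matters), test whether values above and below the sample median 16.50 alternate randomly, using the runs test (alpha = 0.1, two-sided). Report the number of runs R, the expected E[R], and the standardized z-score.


Step 1: Compute median = 16.50; label A = above, B = below.
Labels in order: AABBABBBAA  (n_A = 5, n_B = 5)
Step 2: Count runs R = 5.
Step 3: Under H0 (random ordering), E[R] = 2*n_A*n_B/(n_A+n_B) + 1 = 2*5*5/10 + 1 = 6.0000.
        Var[R] = 2*n_A*n_B*(2*n_A*n_B - n_A - n_B) / ((n_A+n_B)^2 * (n_A+n_B-1)) = 2000/900 = 2.2222.
        SD[R] = 1.4907.
Step 4: Continuity-corrected z = (R + 0.5 - E[R]) / SD[R] = (5 + 0.5 - 6.0000) / 1.4907 = -0.3354.
Step 5: Two-sided p-value via normal approximation = 2*(1 - Phi(|z|)) = 0.737316.
Step 6: alpha = 0.1. fail to reject H0.

R = 5, z = -0.3354, p = 0.737316, fail to reject H0.


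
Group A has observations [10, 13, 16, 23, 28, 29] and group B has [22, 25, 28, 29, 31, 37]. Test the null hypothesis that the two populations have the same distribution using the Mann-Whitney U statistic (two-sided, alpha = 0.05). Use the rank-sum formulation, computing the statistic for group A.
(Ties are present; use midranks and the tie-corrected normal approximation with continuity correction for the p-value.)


Step 1: Combine and sort all 12 observations; assign midranks.
sorted (value, group): (10,X), (13,X), (16,X), (22,Y), (23,X), (25,Y), (28,X), (28,Y), (29,X), (29,Y), (31,Y), (37,Y)
ranks: 10->1, 13->2, 16->3, 22->4, 23->5, 25->6, 28->7.5, 28->7.5, 29->9.5, 29->9.5, 31->11, 37->12
Step 2: Rank sum for X: R1 = 1 + 2 + 3 + 5 + 7.5 + 9.5 = 28.
Step 3: U_X = R1 - n1(n1+1)/2 = 28 - 6*7/2 = 28 - 21 = 7.
       U_Y = n1*n2 - U_X = 36 - 7 = 29.
Step 4: Ties are present, so use the tie-corrected normal approximation (with continuity correction) for the p-value.
Step 5: p-value = 0.091554; compare to alpha = 0.05. fail to reject H0.

U_X = 7, p = 0.091554, fail to reject H0 at alpha = 0.05.


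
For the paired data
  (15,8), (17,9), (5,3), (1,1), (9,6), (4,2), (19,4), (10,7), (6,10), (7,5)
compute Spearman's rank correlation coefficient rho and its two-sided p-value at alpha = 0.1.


Step 1: Rank x and y separately (midranks; no ties here).
rank(x): 15->8, 17->9, 5->3, 1->1, 9->6, 4->2, 19->10, 10->7, 6->4, 7->5
rank(y): 8->8, 9->9, 3->3, 1->1, 6->6, 2->2, 4->4, 7->7, 10->10, 5->5
Step 2: d_i = R_x(i) - R_y(i); compute d_i^2.
  (8-8)^2=0, (9-9)^2=0, (3-3)^2=0, (1-1)^2=0, (6-6)^2=0, (2-2)^2=0, (10-4)^2=36, (7-7)^2=0, (4-10)^2=36, (5-5)^2=0
sum(d^2) = 72.
Step 3: rho = 1 - 6*72 / (10*(10^2 - 1)) = 1 - 432/990 = 0.563636.
Step 4: Under H0, t = rho * sqrt((n-2)/(1-rho^2)) = 1.9300 ~ t(8).
Step 5: Two-sided p-value from the t-distribution with 8 df = 0.089724.
Step 6: alpha = 0.1. reject H0.

rho = 0.5636, p = 0.089724, reject H0 at alpha = 0.1.


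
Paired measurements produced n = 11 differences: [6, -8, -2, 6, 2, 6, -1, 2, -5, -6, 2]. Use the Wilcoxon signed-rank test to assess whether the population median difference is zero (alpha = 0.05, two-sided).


Step 1: Drop any zero differences (none here) and take |d_i|.
|d| = [6, 8, 2, 6, 2, 6, 1, 2, 5, 6, 2]
Step 2: Midrank |d_i| (ties get averaged ranks).
ranks: |6|->8.5, |8|->11, |2|->3.5, |6|->8.5, |2|->3.5, |6|->8.5, |1|->1, |2|->3.5, |5|->6, |6|->8.5, |2|->3.5
Step 3: Attach original signs; sum ranks with positive sign and with negative sign.
W+ = 8.5 + 8.5 + 3.5 + 8.5 + 3.5 + 3.5 = 36
W- = 11 + 3.5 + 1 + 6 + 8.5 = 30
(Check: W+ + W- = 66 should equal n(n+1)/2 = 66.)
Step 4: Test statistic W = min(W+, W-) = 30.
Step 5: Ties in |d|, so use the tie-corrected normal approximation.
        E[W] = n(n+1)/4 = 11*12/4 = 33.
        Tie groups: |d|=2 (t=4), |d|=6 (t=4); sum(t^3 - t) = 120.
        Var[W] = n(n+1)(2n+1)/24 - sum(t^3-t)/48 = 3036/24 - 120/48 = 124.
        z = (W - E[W]) / sqrt(Var[W]) = (30 - 33) / 11.1355 = -0.2694.
        Two-sided p = 2*Phi(z) = 0.787616.
Step 6: alpha = 0.05. fail to reject H0.

W+ = 36, W- = 30, W = min = 30, p = 0.787616, fail to reject H0.


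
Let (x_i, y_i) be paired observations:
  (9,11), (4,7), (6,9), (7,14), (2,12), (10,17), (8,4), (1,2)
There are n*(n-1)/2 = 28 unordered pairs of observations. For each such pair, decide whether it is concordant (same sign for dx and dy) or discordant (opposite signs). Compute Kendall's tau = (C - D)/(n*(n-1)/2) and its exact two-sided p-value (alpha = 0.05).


Step 1: Enumerate the 28 unordered pairs (i,j) with i<j and classify each by sign(x_j-x_i) * sign(y_j-y_i).
  (1,2):dx=-5,dy=-4->C; (1,3):dx=-3,dy=-2->C; (1,4):dx=-2,dy=+3->D; (1,5):dx=-7,dy=+1->D
  (1,6):dx=+1,dy=+6->C; (1,7):dx=-1,dy=-7->C; (1,8):dx=-8,dy=-9->C; (2,3):dx=+2,dy=+2->C
  (2,4):dx=+3,dy=+7->C; (2,5):dx=-2,dy=+5->D; (2,6):dx=+6,dy=+10->C; (2,7):dx=+4,dy=-3->D
  (2,8):dx=-3,dy=-5->C; (3,4):dx=+1,dy=+5->C; (3,5):dx=-4,dy=+3->D; (3,6):dx=+4,dy=+8->C
  (3,7):dx=+2,dy=-5->D; (3,8):dx=-5,dy=-7->C; (4,5):dx=-5,dy=-2->C; (4,6):dx=+3,dy=+3->C
  (4,7):dx=+1,dy=-10->D; (4,8):dx=-6,dy=-12->C; (5,6):dx=+8,dy=+5->C; (5,7):dx=+6,dy=-8->D
  (5,8):dx=-1,dy=-10->C; (6,7):dx=-2,dy=-13->C; (6,8):dx=-9,dy=-15->C; (7,8):dx=-7,dy=-2->C
Step 2: C = 20, D = 8, total pairs = 28.
Step 3: tau = (C - D)/(n(n-1)/2) = (20 - 8)/28 = 0.428571.
Step 4: Exact two-sided p-value (enumerate n! = 40320 permutations of y under H0): p = 0.178869.
Step 5: alpha = 0.05. fail to reject H0.

tau_b = 0.4286 (C=20, D=8), p = 0.178869, fail to reject H0.


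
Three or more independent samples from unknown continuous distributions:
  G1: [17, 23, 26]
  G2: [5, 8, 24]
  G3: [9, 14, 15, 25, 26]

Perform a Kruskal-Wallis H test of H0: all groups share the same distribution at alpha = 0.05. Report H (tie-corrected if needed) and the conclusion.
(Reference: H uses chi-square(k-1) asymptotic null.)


Step 1: Combine all N = 11 observations and assign midranks.
sorted (value, group, rank): (5,G2,1), (8,G2,2), (9,G3,3), (14,G3,4), (15,G3,5), (17,G1,6), (23,G1,7), (24,G2,8), (25,G3,9), (26,G1,10.5), (26,G3,10.5)
Step 2: Sum ranks within each group.
R_1 = 23.5 (n_1 = 3)
R_2 = 11 (n_2 = 3)
R_3 = 31.5 (n_3 = 5)
Step 3: H = 12/(N(N+1)) * sum(R_i^2/n_i) - 3(N+1)
     = 12/(11*12) * (23.5^2/3 + 11^2/3 + 31.5^2/5) - 3*12
     = 0.090909 * 422.867 - 36
     = 2.442424.
Step 4: Ties present; correction factor C = 1 - 6/(11^3 - 11) = 0.995455. Corrected H = 2.442424 / 0.995455 = 2.453577.
Step 5: Under H0, H ~ chi^2(2); p-value = 0.293233.
Step 6: alpha = 0.05. fail to reject H0.

H = 2.4536, df = 2, p = 0.293233, fail to reject H0.


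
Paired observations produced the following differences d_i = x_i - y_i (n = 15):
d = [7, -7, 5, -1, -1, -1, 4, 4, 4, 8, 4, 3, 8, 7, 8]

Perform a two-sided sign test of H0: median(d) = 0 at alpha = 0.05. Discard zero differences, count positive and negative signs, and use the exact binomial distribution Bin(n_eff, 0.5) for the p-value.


Step 1: Discard zero differences. Original n = 15; n_eff = number of nonzero differences = 15.
Nonzero differences (with sign): +7, -7, +5, -1, -1, -1, +4, +4, +4, +8, +4, +3, +8, +7, +8
Step 2: Count signs: positive = 11, negative = 4.
Step 3: Under H0: P(positive) = 0.5, so the number of positives S ~ Bin(15, 0.5).
Step 4: Two-sided exact p-value = sum of Bin(15,0.5) probabilities at or below the observed probability = 0.118469.
Step 5: alpha = 0.05. fail to reject H0.

n_eff = 15, pos = 11, neg = 4, p = 0.118469, fail to reject H0.


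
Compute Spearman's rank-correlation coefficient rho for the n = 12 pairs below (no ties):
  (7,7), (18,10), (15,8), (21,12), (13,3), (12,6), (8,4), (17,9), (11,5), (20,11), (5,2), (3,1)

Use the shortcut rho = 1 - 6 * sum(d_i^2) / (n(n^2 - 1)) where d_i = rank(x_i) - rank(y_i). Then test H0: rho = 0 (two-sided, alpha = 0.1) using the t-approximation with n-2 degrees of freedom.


Step 1: Rank x and y separately (midranks; no ties here).
rank(x): 7->3, 18->10, 15->8, 21->12, 13->7, 12->6, 8->4, 17->9, 11->5, 20->11, 5->2, 3->1
rank(y): 7->7, 10->10, 8->8, 12->12, 3->3, 6->6, 4->4, 9->9, 5->5, 11->11, 2->2, 1->1
Step 2: d_i = R_x(i) - R_y(i); compute d_i^2.
  (3-7)^2=16, (10-10)^2=0, (8-8)^2=0, (12-12)^2=0, (7-3)^2=16, (6-6)^2=0, (4-4)^2=0, (9-9)^2=0, (5-5)^2=0, (11-11)^2=0, (2-2)^2=0, (1-1)^2=0
sum(d^2) = 32.
Step 3: rho = 1 - 6*32 / (12*(12^2 - 1)) = 1 - 192/1716 = 0.888112.
Step 4: Under H0, t = rho * sqrt((n-2)/(1-rho^2)) = 6.1103 ~ t(10).
Step 5: Two-sided p-value from the t-distribution with 10 df = 0.000114.
Step 6: alpha = 0.1. reject H0.

rho = 0.8881, p = 0.000114, reject H0 at alpha = 0.1.


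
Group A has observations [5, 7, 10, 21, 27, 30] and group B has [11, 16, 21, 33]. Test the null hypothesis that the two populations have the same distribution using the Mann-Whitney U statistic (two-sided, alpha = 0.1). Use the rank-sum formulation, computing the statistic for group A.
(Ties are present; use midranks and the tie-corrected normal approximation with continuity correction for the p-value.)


Step 1: Combine and sort all 10 observations; assign midranks.
sorted (value, group): (5,X), (7,X), (10,X), (11,Y), (16,Y), (21,X), (21,Y), (27,X), (30,X), (33,Y)
ranks: 5->1, 7->2, 10->3, 11->4, 16->5, 21->6.5, 21->6.5, 27->8, 30->9, 33->10
Step 2: Rank sum for X: R1 = 1 + 2 + 3 + 6.5 + 8 + 9 = 29.5.
Step 3: U_X = R1 - n1(n1+1)/2 = 29.5 - 6*7/2 = 29.5 - 21 = 8.5.
       U_Y = n1*n2 - U_X = 24 - 8.5 = 15.5.
Step 4: Ties are present, so use the tie-corrected normal approximation (with continuity correction) for the p-value.
Step 5: p-value = 0.521166; compare to alpha = 0.1. fail to reject H0.

U_X = 8.5, p = 0.521166, fail to reject H0 at alpha = 0.1.


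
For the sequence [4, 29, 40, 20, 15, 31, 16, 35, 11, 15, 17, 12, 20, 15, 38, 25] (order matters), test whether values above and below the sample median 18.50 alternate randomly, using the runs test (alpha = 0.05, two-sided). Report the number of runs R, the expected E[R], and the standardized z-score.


Step 1: Compute median = 18.50; label A = above, B = below.
Labels in order: BAAABABABBBBABAA  (n_A = 8, n_B = 8)
Step 2: Count runs R = 10.
Step 3: Under H0 (random ordering), E[R] = 2*n_A*n_B/(n_A+n_B) + 1 = 2*8*8/16 + 1 = 9.0000.
        Var[R] = 2*n_A*n_B*(2*n_A*n_B - n_A - n_B) / ((n_A+n_B)^2 * (n_A+n_B-1)) = 14336/3840 = 3.7333.
        SD[R] = 1.9322.
Step 4: Continuity-corrected z = (R - 0.5 - E[R]) / SD[R] = (10 - 0.5 - 9.0000) / 1.9322 = 0.2588.
Step 5: Two-sided p-value via normal approximation = 2*(1 - Phi(|z|)) = 0.795809.
Step 6: alpha = 0.05. fail to reject H0.

R = 10, z = 0.2588, p = 0.795809, fail to reject H0.


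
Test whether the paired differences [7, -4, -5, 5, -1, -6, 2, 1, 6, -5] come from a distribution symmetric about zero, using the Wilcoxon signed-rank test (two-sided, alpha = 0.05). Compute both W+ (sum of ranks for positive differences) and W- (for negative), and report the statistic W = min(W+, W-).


Step 1: Drop any zero differences (none here) and take |d_i|.
|d| = [7, 4, 5, 5, 1, 6, 2, 1, 6, 5]
Step 2: Midrank |d_i| (ties get averaged ranks).
ranks: |7|->10, |4|->4, |5|->6, |5|->6, |1|->1.5, |6|->8.5, |2|->3, |1|->1.5, |6|->8.5, |5|->6
Step 3: Attach original signs; sum ranks with positive sign and with negative sign.
W+ = 10 + 6 + 3 + 1.5 + 8.5 = 29
W- = 4 + 6 + 1.5 + 8.5 + 6 = 26
(Check: W+ + W- = 55 should equal n(n+1)/2 = 55.)
Step 4: Test statistic W = min(W+, W-) = 26.
Step 5: Ties in |d|, so use the tie-corrected normal approximation.
        E[W] = n(n+1)/4 = 10*11/4 = 27.5.
        Tie groups: |d|=1 (t=2), |d|=5 (t=3), |d|=6 (t=2); sum(t^3 - t) = 36.
        Var[W] = n(n+1)(2n+1)/24 - sum(t^3-t)/48 = 2310/24 - 36/48 = 95.5.
        z = (W - E[W]) / sqrt(Var[W]) = (26 - 27.5) / 9.7724 = -0.1535.
        Two-sided p = 2*Phi(z) = 0.878009.
Step 6: alpha = 0.05. fail to reject H0.

W+ = 29, W- = 26, W = min = 26, p = 0.878009, fail to reject H0.


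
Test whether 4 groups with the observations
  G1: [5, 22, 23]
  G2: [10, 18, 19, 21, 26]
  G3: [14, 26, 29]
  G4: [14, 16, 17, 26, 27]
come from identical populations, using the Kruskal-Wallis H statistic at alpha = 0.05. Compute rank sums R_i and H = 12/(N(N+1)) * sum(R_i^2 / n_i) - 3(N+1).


Step 1: Combine all N = 16 observations and assign midranks.
sorted (value, group, rank): (5,G1,1), (10,G2,2), (14,G3,3.5), (14,G4,3.5), (16,G4,5), (17,G4,6), (18,G2,7), (19,G2,8), (21,G2,9), (22,G1,10), (23,G1,11), (26,G2,13), (26,G3,13), (26,G4,13), (27,G4,15), (29,G3,16)
Step 2: Sum ranks within each group.
R_1 = 22 (n_1 = 3)
R_2 = 39 (n_2 = 5)
R_3 = 32.5 (n_3 = 3)
R_4 = 42.5 (n_4 = 5)
Step 3: H = 12/(N(N+1)) * sum(R_i^2/n_i) - 3(N+1)
     = 12/(16*17) * (22^2/3 + 39^2/5 + 32.5^2/3 + 42.5^2/5) - 3*17
     = 0.044118 * 1178.87 - 51
     = 1.008824.
Step 4: Ties present; correction factor C = 1 - 30/(16^3 - 16) = 0.992647. Corrected H = 1.008824 / 0.992647 = 1.016296.
Step 5: Under H0, H ~ chi^2(3); p-value = 0.797309.
Step 6: alpha = 0.05. fail to reject H0.

H = 1.0163, df = 3, p = 0.797309, fail to reject H0.


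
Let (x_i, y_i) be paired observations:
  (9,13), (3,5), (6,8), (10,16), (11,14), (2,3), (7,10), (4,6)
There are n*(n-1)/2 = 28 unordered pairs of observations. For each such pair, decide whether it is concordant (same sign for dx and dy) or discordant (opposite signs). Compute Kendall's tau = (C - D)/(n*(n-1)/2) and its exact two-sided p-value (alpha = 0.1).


Step 1: Enumerate the 28 unordered pairs (i,j) with i<j and classify each by sign(x_j-x_i) * sign(y_j-y_i).
  (1,2):dx=-6,dy=-8->C; (1,3):dx=-3,dy=-5->C; (1,4):dx=+1,dy=+3->C; (1,5):dx=+2,dy=+1->C
  (1,6):dx=-7,dy=-10->C; (1,7):dx=-2,dy=-3->C; (1,8):dx=-5,dy=-7->C; (2,3):dx=+3,dy=+3->C
  (2,4):dx=+7,dy=+11->C; (2,5):dx=+8,dy=+9->C; (2,6):dx=-1,dy=-2->C; (2,7):dx=+4,dy=+5->C
  (2,8):dx=+1,dy=+1->C; (3,4):dx=+4,dy=+8->C; (3,5):dx=+5,dy=+6->C; (3,6):dx=-4,dy=-5->C
  (3,7):dx=+1,dy=+2->C; (3,8):dx=-2,dy=-2->C; (4,5):dx=+1,dy=-2->D; (4,6):dx=-8,dy=-13->C
  (4,7):dx=-3,dy=-6->C; (4,8):dx=-6,dy=-10->C; (5,6):dx=-9,dy=-11->C; (5,7):dx=-4,dy=-4->C
  (5,8):dx=-7,dy=-8->C; (6,7):dx=+5,dy=+7->C; (6,8):dx=+2,dy=+3->C; (7,8):dx=-3,dy=-4->C
Step 2: C = 27, D = 1, total pairs = 28.
Step 3: tau = (C - D)/(n(n-1)/2) = (27 - 1)/28 = 0.928571.
Step 4: Exact two-sided p-value (enumerate n! = 40320 permutations of y under H0): p = 0.000397.
Step 5: alpha = 0.1. reject H0.

tau_b = 0.9286 (C=27, D=1), p = 0.000397, reject H0.


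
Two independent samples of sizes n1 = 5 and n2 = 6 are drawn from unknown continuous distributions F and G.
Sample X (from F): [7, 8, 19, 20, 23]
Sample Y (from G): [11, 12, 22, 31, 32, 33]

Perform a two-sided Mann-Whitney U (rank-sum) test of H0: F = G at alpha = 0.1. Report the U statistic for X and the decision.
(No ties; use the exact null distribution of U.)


Step 1: Combine and sort all 11 observations; assign midranks.
sorted (value, group): (7,X), (8,X), (11,Y), (12,Y), (19,X), (20,X), (22,Y), (23,X), (31,Y), (32,Y), (33,Y)
ranks: 7->1, 8->2, 11->3, 12->4, 19->5, 20->6, 22->7, 23->8, 31->9, 32->10, 33->11
Step 2: Rank sum for X: R1 = 1 + 2 + 5 + 6 + 8 = 22.
Step 3: U_X = R1 - n1(n1+1)/2 = 22 - 5*6/2 = 22 - 15 = 7.
       U_Y = n1*n2 - U_X = 30 - 7 = 23.
Step 4: No ties, so the exact null distribution of U (based on enumerating the C(11,5) = 462 equally likely rank assignments) gives the two-sided p-value.
Step 5: p-value = 0.177489; compare to alpha = 0.1. fail to reject H0.

U_X = 7, p = 0.177489, fail to reject H0 at alpha = 0.1.


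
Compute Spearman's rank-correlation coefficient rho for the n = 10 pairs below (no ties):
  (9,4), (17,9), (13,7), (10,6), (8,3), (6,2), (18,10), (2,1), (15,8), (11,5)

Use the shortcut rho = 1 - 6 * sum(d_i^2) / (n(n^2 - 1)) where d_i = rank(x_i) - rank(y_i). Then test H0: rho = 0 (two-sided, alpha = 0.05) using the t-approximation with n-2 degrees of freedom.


Step 1: Rank x and y separately (midranks; no ties here).
rank(x): 9->4, 17->9, 13->7, 10->5, 8->3, 6->2, 18->10, 2->1, 15->8, 11->6
rank(y): 4->4, 9->9, 7->7, 6->6, 3->3, 2->2, 10->10, 1->1, 8->8, 5->5
Step 2: d_i = R_x(i) - R_y(i); compute d_i^2.
  (4-4)^2=0, (9-9)^2=0, (7-7)^2=0, (5-6)^2=1, (3-3)^2=0, (2-2)^2=0, (10-10)^2=0, (1-1)^2=0, (8-8)^2=0, (6-5)^2=1
sum(d^2) = 2.
Step 3: rho = 1 - 6*2 / (10*(10^2 - 1)) = 1 - 12/990 = 0.987879.
Step 4: Under H0, t = rho * sqrt((n-2)/(1-rho^2)) = 18.0003 ~ t(8).
Step 5: Two-sided p-value from the t-distribution with 8 df = 0.000000.
Step 6: alpha = 0.05. reject H0.

rho = 0.9879, p = 0.000000, reject H0 at alpha = 0.05.


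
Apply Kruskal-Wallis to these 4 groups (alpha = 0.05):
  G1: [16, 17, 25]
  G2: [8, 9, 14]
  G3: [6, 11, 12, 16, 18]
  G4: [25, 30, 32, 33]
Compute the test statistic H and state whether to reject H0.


Step 1: Combine all N = 15 observations and assign midranks.
sorted (value, group, rank): (6,G3,1), (8,G2,2), (9,G2,3), (11,G3,4), (12,G3,5), (14,G2,6), (16,G1,7.5), (16,G3,7.5), (17,G1,9), (18,G3,10), (25,G1,11.5), (25,G4,11.5), (30,G4,13), (32,G4,14), (33,G4,15)
Step 2: Sum ranks within each group.
R_1 = 28 (n_1 = 3)
R_2 = 11 (n_2 = 3)
R_3 = 27.5 (n_3 = 5)
R_4 = 53.5 (n_4 = 4)
Step 3: H = 12/(N(N+1)) * sum(R_i^2/n_i) - 3(N+1)
     = 12/(15*16) * (28^2/3 + 11^2/3 + 27.5^2/5 + 53.5^2/4) - 3*16
     = 0.050000 * 1168.48 - 48
     = 10.423958.
Step 4: Ties present; correction factor C = 1 - 12/(15^3 - 15) = 0.996429. Corrected H = 10.423958 / 0.996429 = 10.461320.
Step 5: Under H0, H ~ chi^2(3); p-value = 0.015026.
Step 6: alpha = 0.05. reject H0.

H = 10.4613, df = 3, p = 0.015026, reject H0.
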